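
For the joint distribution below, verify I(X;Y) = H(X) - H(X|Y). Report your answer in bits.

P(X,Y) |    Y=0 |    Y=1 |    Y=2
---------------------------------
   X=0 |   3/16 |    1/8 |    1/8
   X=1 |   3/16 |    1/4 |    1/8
I(X;Y) = 0.0193 bits

Mutual information has multiple equivalent forms:
- I(X;Y) = H(X) - H(X|Y)
- I(X;Y) = H(Y) - H(Y|X)
- I(X;Y) = H(X) + H(Y) - H(X,Y)

Computing all quantities:
H(X) = 0.9887, H(Y) = 1.5613, H(X,Y) = 2.5306
H(X|Y) = 0.9694, H(Y|X) = 1.5419

Verification:
H(X) - H(X|Y) = 0.9887 - 0.9694 = 0.0193
H(Y) - H(Y|X) = 1.5613 - 1.5419 = 0.0193
H(X) + H(Y) - H(X,Y) = 0.9887 + 1.5613 - 2.5306 = 0.0193

All forms give I(X;Y) = 0.0193 bits. ✓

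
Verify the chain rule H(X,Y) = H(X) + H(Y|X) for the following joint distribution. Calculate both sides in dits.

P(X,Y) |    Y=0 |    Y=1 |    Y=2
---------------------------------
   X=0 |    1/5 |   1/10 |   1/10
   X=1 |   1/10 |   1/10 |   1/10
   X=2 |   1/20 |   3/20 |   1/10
H(X,Y) = 0.9284, H(X) = 0.4729, H(Y|X) = 0.4555 (all in dits)

Chain rule: H(X,Y) = H(X) + H(Y|X)

Left side — joint entropy directly:
H(X,Y) = -Σ p(x,y) log p(x,y) = 0.9284 dits

Right side — compute H(Y|X) from the conditional distributions:
P(X) = (2/5, 3/10, 3/10), so H(X) = 0.4729 dits
H(Y|X) = Σ_x P(X=x) · H(Y|X=x):
  P(Y|X=0) = (1/2, 1/4, 1/4), H(Y|X=0) = 0.4515, weight P(X=0) = 2/5
  P(Y|X=1) = (1/3, 1/3, 1/3), H(Y|X=1) = 0.4771, weight P(X=1) = 3/10
  P(Y|X=2) = (1/6, 1/2, 1/3), H(Y|X=2) = 0.4392, weight P(X=2) = 3/10
H(Y|X) = 0.4555 dits

H(X) + H(Y|X) = 0.4729 + 0.4555 = 0.9284 dits

Both sides equal 0.9284 dits. ✓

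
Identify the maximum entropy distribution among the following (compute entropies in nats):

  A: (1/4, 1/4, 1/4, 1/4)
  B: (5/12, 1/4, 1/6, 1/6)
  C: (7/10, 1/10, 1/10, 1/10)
A

For a discrete distribution over n outcomes, entropy is maximized by the uniform distribution.

Computing entropies:
H(A) = 1.3863 nats
H(B) = 1.3086 nats
H(C) = 0.9404 nats

The uniform distribution (where all probabilities equal 1/4) achieves the maximum entropy of log_e(4) = 1.3863 nats.

Distribution A has the highest entropy.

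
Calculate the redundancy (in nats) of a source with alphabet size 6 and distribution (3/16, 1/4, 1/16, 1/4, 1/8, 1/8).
0.0916 nats

Redundancy measures how far a source is from maximum entropy:
R = H_max - H(X)

Maximum entropy for 6 symbols: H_max = log_e(6) = 1.7918 nats
Actual entropy: H(X) = 1.7002 nats
Redundancy: R = 1.7918 - 1.7002 = 0.0916 nats

This redundancy represents potential for compression: the source could be compressed by 0.0916 nats per symbol.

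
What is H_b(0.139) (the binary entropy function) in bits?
0.5816 bits

The binary entropy function is:
H(p) = -p log(p) - (1-p) log(1-p)

H(0.139) = -0.139 × log_2(0.139) - 0.861 × log_2(0.861)
H(0.139) = 0.5816 bits

Note: Binary entropy is maximized at p=0.5 (H=1 bit) and minimized at p=0 or p=1 (H=0).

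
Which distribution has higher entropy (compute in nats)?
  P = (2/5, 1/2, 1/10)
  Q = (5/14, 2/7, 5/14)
Q

Computing entropies in nats:
H(P) = 0.9433
H(Q) = 1.0934

Distribution Q has higher entropy.

Intuition: The distribution closer to uniform (more spread out) has higher entropy.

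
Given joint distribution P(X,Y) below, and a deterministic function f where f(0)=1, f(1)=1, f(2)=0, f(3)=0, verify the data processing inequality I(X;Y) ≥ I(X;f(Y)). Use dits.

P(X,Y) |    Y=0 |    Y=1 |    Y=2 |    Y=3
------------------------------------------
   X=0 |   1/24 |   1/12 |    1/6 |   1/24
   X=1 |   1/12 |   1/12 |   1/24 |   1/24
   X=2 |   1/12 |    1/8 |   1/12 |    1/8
I(X;Y) = 0.0288, I(X;f(Y)) = 0.0107, inequality holds: 0.0288 ≥ 0.0107

Data Processing Inequality: For any Markov chain X → Y → Z, we have I(X;Y) ≥ I(X;Z).

Here Z = f(Y) is a deterministic function of Y, forming X → Y → Z.

Original I(X;Y) = 0.0288 dits

After applying f:
P(X,Z) where Z=f(Y):
- P(X,Z=0) = P(X,Y=2) + P(X,Y=3)
- P(X,Z=1) = P(X,Y=0) + P(X,Y=1)

I(X;Z) = I(X;f(Y)) = 0.0107 dits

Verification: 0.0288 ≥ 0.0107 ✓

Information cannot be created by processing; the function f can only lose information about X.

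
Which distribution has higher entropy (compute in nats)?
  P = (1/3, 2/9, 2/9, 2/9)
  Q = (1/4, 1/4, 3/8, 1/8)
P

Computing entropies in nats:
H(P) = 1.3689
H(Q) = 1.3209

Distribution P has higher entropy.

Intuition: The distribution closer to uniform (more spread out) has higher entropy.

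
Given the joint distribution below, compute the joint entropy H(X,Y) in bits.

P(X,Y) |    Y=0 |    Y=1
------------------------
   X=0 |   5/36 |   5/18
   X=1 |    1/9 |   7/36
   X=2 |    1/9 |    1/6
2.5035 bits

Joint entropy is H(X,Y) = -Σ_{x,y} p(x,y) log p(x,y).

Summing over all non-zero entries:
H(X,Y) = -[5/36·log_2(5/36) + 5/18·log_2(5/18) + 1/9·log_2(1/9) + 7/36·log_2(7/36) + 1/9·log_2(1/9) + 1/6·log_2(1/6)]
H(X,Y) = 2.5035 bits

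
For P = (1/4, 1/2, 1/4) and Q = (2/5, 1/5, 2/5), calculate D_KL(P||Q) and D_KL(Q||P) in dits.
D_KL(P||Q) = 0.0969, D_KL(Q||P) = 0.0837

KL divergence is not symmetric: D_KL(P||Q) ≠ D_KL(Q||P) in general.

D_KL(P||Q) = 0.0969 dits
D_KL(Q||P) = 0.0837 dits

No, they are not equal!

This asymmetry is why KL divergence is not a true distance metric.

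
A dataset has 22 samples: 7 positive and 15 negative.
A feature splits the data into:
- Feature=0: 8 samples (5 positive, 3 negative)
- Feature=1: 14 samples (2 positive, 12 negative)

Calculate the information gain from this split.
0.1788 bits

Information Gain = H(Y) - H(Y|Feature)

Before split:
P(positive) = 7/22 = 0.3182
H(Y) = 0.9024 bits

After split:
Feature=0: H = 0.9544 bits (weight = 8/22)
Feature=1: H = 0.5917 bits (weight = 14/22)
H(Y|Feature) = (8/22)×0.9544 + (14/22)×0.5917 = 0.7236 bits

Information Gain = 0.9024 - 0.7236 = 0.1788 bits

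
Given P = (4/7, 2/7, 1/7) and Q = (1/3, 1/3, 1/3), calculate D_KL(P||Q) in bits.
0.2062 bits

KL divergence: D_KL(P||Q) = Σ p(x) log(p(x)/q(x))

Computing term by term:
  x=0: 4/7 × log_2[(4/7)/(1/3)] = 4/7 × 0.7776 = 0.4443
  x=1: 2/7 × log_2[(2/7)/(1/3)] = 2/7 × -0.2224 = -0.0635
  x=2: 1/7 × log_2[(1/7)/(1/3)] = 1/7 × -1.2224 = -0.1746

D_KL(P||Q) = 0.2062 bits

Note: KL divergence is always non-negative and equals 0 iff P = Q.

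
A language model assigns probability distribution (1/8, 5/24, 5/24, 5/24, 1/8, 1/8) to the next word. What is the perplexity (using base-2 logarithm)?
5.8135

Perplexity is 2^H (or exp(H) for natural log).

First, H = -Σ p log p = 2.5394 bits
Perplexity = 2^2.5394 = 5.8135

Interpretation: The model's uncertainty is equivalent to choosing uniformly among 5.8 options.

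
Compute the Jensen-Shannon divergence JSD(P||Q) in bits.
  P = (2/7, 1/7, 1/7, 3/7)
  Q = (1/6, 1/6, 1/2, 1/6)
0.1309 bits

Jensen-Shannon divergence is:
JSD(P||Q) = 0.5 × D_KL(P||M) + 0.5 × D_KL(Q||M)
where M = 0.5 × (P + Q) is the mixture distribution.

M = 0.5 × (2/7, 1/7, 1/7, 3/7) + 0.5 × (1/6, 1/6, 1/2, 1/6) = (0.22619, 0.154762, 9/28, 0.297619)

D_KL(P||M) = 0.1381 bits
D_KL(Q||M) = 0.1237 bits

JSD(P||Q) = 0.5 × 0.1381 + 0.5 × 0.1237 = 0.1309 bits

Unlike KL divergence, JSD is symmetric and bounded: 0 ≤ JSD ≤ log(2).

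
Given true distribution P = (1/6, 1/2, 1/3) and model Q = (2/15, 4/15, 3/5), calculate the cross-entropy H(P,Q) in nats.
1.1670 nats

Cross-entropy: H(P,Q) = -Σ p(x) log q(x)

Alternatively: H(P,Q) = H(P) + D_KL(P||Q)
H(P) = 1.0114 nats
D_KL(P||Q) = 0.1556 nats

H(P,Q) = 1.0114 + 0.1556 = 1.1670 nats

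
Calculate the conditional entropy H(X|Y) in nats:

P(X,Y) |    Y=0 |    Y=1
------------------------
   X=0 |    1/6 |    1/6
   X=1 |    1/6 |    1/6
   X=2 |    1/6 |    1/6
1.0986 nats

Using the chain rule: H(X|Y) = H(X,Y) - H(Y)

First, compute H(X,Y) = 1.7918 nats

Marginal P(Y) = (1/2, 1/2)
H(Y) = 0.6931 nats

H(X|Y) = H(X,Y) - H(Y) = 1.7918 - 0.6931 = 1.0986 nats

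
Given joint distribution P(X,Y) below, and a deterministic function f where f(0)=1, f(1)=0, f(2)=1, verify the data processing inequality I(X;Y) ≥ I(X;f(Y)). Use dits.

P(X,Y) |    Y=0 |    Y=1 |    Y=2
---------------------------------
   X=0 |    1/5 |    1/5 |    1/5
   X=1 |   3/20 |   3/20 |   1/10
I(X;Y) = 0.0017, I(X;f(Y)) = 0.0004, inequality holds: 0.0017 ≥ 0.0004

Data Processing Inequality: For any Markov chain X → Y → Z, we have I(X;Y) ≥ I(X;Z).

Here Z = f(Y) is a deterministic function of Y, forming X → Y → Z.

Original I(X;Y) = 0.0017 dits

After applying f:
P(X,Z) where Z=f(Y):
- P(X,Z=0) = P(X,Y=1)
- P(X,Z=1) = P(X,Y=0) + P(X,Y=2)

I(X;Z) = I(X;f(Y)) = 0.0004 dits

Verification: 0.0017 ≥ 0.0004 ✓

Information cannot be created by processing; the function f can only lose information about X.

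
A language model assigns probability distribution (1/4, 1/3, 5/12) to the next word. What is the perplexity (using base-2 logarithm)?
2.9375

Perplexity is 2^H (or exp(H) for natural log).

First, H = -Σ p log p = 1.5546 bits
Perplexity = 2^1.5546 = 2.9375

Interpretation: The model's uncertainty is equivalent to choosing uniformly among 2.9 options.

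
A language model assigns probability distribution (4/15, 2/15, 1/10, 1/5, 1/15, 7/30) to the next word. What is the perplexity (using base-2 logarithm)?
5.4378

Perplexity is 2^H (or exp(H) for natural log).

First, H = -Σ p log p = 2.4430 bits
Perplexity = 2^2.4430 = 5.4378

Interpretation: The model's uncertainty is equivalent to choosing uniformly among 5.4 options.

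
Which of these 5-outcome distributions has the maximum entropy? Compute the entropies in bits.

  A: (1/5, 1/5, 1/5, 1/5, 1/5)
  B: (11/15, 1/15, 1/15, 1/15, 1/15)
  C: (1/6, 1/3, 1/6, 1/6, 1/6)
A

For a discrete distribution over n outcomes, entropy is maximized by the uniform distribution.

Computing entropies:
H(A) = 2.3219 bits
H(B) = 1.3700 bits
H(C) = 2.2516 bits

The uniform distribution (where all probabilities equal 1/5) achieves the maximum entropy of log_2(5) = 2.3219 bits.

Distribution A has the highest entropy.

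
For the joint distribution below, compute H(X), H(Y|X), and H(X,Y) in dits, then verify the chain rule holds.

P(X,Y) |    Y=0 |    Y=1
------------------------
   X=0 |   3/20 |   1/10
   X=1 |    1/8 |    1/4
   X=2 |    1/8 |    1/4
H(X,Y) = 0.7504, H(X) = 0.4700, H(Y|X) = 0.2804 (all in dits)

Chain rule: H(X,Y) = H(X) + H(Y|X)

Left side — joint entropy directly:
H(X,Y) = -Σ p(x,y) log p(x,y) = 0.7504 dits

Right side — compute H(Y|X) from the conditional distributions:
P(X) = (1/4, 3/8, 3/8), so H(X) = 0.4700 dits
H(Y|X) = Σ_x P(X=x) · H(Y|X=x):
  P(Y|X=0) = (3/5, 2/5), H(Y|X=0) = 0.2923, weight P(X=0) = 1/4
  P(Y|X=1) = (1/3, 2/3), H(Y|X=1) = 0.2764, weight P(X=1) = 3/8
  P(Y|X=2) = (1/3, 2/3), H(Y|X=2) = 0.2764, weight P(X=2) = 3/8
H(Y|X) = 0.2804 dits

H(X) + H(Y|X) = 0.4700 + 0.2804 = 0.7504 dits

Both sides equal 0.7504 dits. ✓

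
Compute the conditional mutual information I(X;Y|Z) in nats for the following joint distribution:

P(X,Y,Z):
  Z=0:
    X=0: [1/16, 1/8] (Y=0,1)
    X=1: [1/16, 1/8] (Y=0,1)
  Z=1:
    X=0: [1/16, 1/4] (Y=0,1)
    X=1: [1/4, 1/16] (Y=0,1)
0.1205 nats

Conditional mutual information: I(X;Y|Z) = H(X|Z) + H(Y|Z) - H(X,Y|Z)

H(Z) = 0.6616
H(X,Z) = 1.3547 → H(X|Z) = 0.6931
H(Y,Z) = 1.3335 → H(Y|Z) = 0.6719
H(X,Y,Z) = 1.9062 → H(X,Y|Z) = 1.2446

I(X;Y|Z) = 0.6931 + 0.6719 - 1.2446 = 0.1205 nats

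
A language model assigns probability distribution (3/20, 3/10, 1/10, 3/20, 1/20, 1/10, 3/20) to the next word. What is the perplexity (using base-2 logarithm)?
6.2040

Perplexity is 2^H (or exp(H) for natural log).

First, H = -Σ p log p = 2.6332 bits
Perplexity = 2^2.6332 = 6.2040

Interpretation: The model's uncertainty is equivalent to choosing uniformly among 6.2 options.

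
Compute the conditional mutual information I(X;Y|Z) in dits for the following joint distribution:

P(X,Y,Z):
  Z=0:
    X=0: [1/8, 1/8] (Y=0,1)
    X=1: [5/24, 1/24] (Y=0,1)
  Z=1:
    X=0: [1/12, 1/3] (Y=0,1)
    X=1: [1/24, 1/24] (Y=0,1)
0.0205 dits

Conditional mutual information: I(X;Y|Z) = H(X|Z) + H(Y|Z) - H(X,Y|Z)

H(Z) = 0.3010
H(X,Z) = 0.5494 → H(X|Z) = 0.2484
H(Y,Z) = 0.5614 → H(Y|Z) = 0.2603
H(X,Y,Z) = 0.7892 → H(X,Y|Z) = 0.4882

I(X;Y|Z) = 0.2484 + 0.2603 - 0.4882 = 0.0205 dits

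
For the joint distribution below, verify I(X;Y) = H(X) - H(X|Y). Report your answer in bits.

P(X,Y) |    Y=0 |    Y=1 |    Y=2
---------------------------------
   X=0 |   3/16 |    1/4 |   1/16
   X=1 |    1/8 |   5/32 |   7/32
I(X;Y) = 0.0911 bits

Mutual information has multiple equivalent forms:
- I(X;Y) = H(X) - H(X|Y)
- I(X;Y) = H(Y) - H(Y|X)
- I(X;Y) = H(X) + H(Y) - H(X,Y)

Computing all quantities:
H(X) = 1.0000, H(Y) = 1.5671, H(X,Y) = 2.4759
H(X|Y) = 0.9089, H(Y|X) = 1.4759

Verification:
H(X) - H(X|Y) = 1.0000 - 0.9089 = 0.0911
H(Y) - H(Y|X) = 1.5671 - 1.4759 = 0.0911
H(X) + H(Y) - H(X,Y) = 1.0000 + 1.5671 - 2.4759 = 0.0911

All forms give I(X;Y) = 0.0911 bits. ✓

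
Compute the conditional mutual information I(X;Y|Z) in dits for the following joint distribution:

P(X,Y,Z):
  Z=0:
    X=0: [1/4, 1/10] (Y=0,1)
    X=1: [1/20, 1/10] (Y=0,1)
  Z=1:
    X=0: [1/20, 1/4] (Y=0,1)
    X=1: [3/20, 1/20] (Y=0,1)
0.0523 dits

Conditional mutual information: I(X;Y|Z) = H(X|Z) + H(Y|Z) - H(X,Y|Z)

H(Z) = 0.3010
H(X,Z) = 0.5798 → H(X|Z) = 0.2788
H(Y,Z) = 0.5933 → H(Y|Z) = 0.2923
H(X,Y,Z) = 0.8198 → H(X,Y|Z) = 0.5187

I(X;Y|Z) = 0.2788 + 0.2923 - 0.5187 = 0.0523 dits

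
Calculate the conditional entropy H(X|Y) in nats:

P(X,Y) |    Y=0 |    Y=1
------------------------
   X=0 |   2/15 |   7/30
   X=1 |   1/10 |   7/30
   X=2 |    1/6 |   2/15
1.0723 nats

Using the chain rule: H(X|Y) = H(X,Y) - H(Y)

First, compute H(X,Y) = 1.7453 nats

Marginal P(Y) = (2/5, 3/5)
H(Y) = 0.6730 nats

H(X|Y) = H(X,Y) - H(Y) = 1.7453 - 0.6730 = 1.0723 nats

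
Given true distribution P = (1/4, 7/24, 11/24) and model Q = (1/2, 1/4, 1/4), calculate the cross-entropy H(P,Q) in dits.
0.5268 dits

Cross-entropy: H(P,Q) = -Σ p(x) log q(x)

Alternatively: H(P,Q) = H(P) + D_KL(P||Q)
H(P) = 0.4619 dits
D_KL(P||Q) = 0.0649 dits

H(P,Q) = 0.4619 + 0.0649 = 0.5268 dits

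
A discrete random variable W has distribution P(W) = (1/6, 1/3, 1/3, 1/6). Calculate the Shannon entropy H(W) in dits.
0.5775 dits

Shannon entropy is H(X) = -Σ p(x) log p(x).

For P = (1/6, 1/3, 1/3, 1/6):
H = -1/6 × log_10(1/6) -1/3 × log_10(1/3) -1/3 × log_10(1/3) -1/6 × log_10(1/6)
H = 0.5775 dits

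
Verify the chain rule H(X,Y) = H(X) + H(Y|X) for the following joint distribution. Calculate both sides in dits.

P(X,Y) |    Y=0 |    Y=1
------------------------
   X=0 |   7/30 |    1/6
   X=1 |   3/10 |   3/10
H(X,Y) = 0.5909, H(X) = 0.2923, H(Y|X) = 0.2986 (all in dits)

Chain rule: H(X,Y) = H(X) + H(Y|X)

Left side — joint entropy directly:
H(X,Y) = -Σ p(x,y) log p(x,y) = 0.5909 dits

Right side — compute H(Y|X) from the conditional distributions:
P(X) = (2/5, 3/5), so H(X) = 0.2923 dits
H(Y|X) = Σ_x P(X=x) · H(Y|X=x):
  P(Y|X=0) = (7/12, 5/12), H(Y|X=0) = 0.2950, weight P(X=0) = 2/5
  P(Y|X=1) = (1/2, 1/2), H(Y|X=1) = 0.3010, weight P(X=1) = 3/5
H(Y|X) = 0.2986 dits

H(X) + H(Y|X) = 0.2923 + 0.2986 = 0.5909 dits

Both sides equal 0.5909 dits. ✓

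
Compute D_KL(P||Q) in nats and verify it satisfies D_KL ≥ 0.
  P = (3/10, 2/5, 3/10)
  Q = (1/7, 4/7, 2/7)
0.0945 nats

KL divergence satisfies the Gibbs inequality: D_KL(P||Q) ≥ 0 for all distributions P, Q.

D_KL(P||Q) = Σ p(x) log(p(x)/q(x))
Term by term:
  x=0: 3/10 × log_e[(3/10)/(1/7)] = 0.2226
  x=1: 2/5 × log_e[(2/5)/(4/7)] = -0.1427
  x=2: 3/10 × log_e[(3/10)/(2/7)] = 0.0146
D_KL(P||Q) = 0.0945 nats

D_KL(P||Q) = 0.0945 ≥ 0 ✓

This non-negativity is a fundamental property: relative entropy cannot be negative because it measures how different Q is from P.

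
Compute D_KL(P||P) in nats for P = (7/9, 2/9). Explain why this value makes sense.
0.0000 nats

KL divergence satisfies the Gibbs inequality: D_KL(P||Q) ≥ 0 for all distributions P, Q.

D_KL(P||Q) = Σ p(x) log(p(x)/q(x))
Each term is p(x) × log_e(p(x)/p(x)) = p(x) × log_e(1) = 0, so the sum is 0.
D_KL(P||Q) = 0.0000 nats

When P = Q, the KL divergence is exactly 0, as there is no 'divergence' between identical distributions.

This non-negativity is a fundamental property: relative entropy cannot be negative because it measures how different Q is from P.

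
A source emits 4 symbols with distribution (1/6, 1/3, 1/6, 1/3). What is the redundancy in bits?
0.0817 bits

Redundancy measures how far a source is from maximum entropy:
R = H_max - H(X)

Maximum entropy for 4 symbols: H_max = log_2(4) = 2.0000 bits
Actual entropy: H(X) = 1.9183 bits
Redundancy: R = 2.0000 - 1.9183 = 0.0817 bits

This redundancy represents potential for compression: the source could be compressed by 0.0817 bits per symbol.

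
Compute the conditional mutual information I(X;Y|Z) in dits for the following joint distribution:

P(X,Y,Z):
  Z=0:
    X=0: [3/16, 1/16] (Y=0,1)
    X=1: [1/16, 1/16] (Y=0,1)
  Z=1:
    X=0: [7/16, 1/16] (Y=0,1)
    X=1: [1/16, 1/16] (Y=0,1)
0.0214 dits

Conditional mutual information: I(X;Y|Z) = H(X|Z) + H(Y|Z) - H(X,Y|Z)

H(Z) = 0.2873
H(X,Z) = 0.5268 → H(X|Z) = 0.2395
H(Y,Z) = 0.5268 → H(Y|Z) = 0.2395
H(X,Y,Z) = 0.7449 → H(X,Y|Z) = 0.4576

I(X;Y|Z) = 0.2395 + 0.2395 - 0.4576 = 0.0214 dits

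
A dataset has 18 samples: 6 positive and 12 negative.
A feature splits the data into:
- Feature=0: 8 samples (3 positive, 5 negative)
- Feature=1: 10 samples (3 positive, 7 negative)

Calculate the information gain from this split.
0.0045 bits

Information Gain = H(Y) - H(Y|Feature)

Before split:
P(positive) = 6/18 = 0.3333
H(Y) = 0.9183 bits

After split:
Feature=0: H = 0.9544 bits (weight = 8/18)
Feature=1: H = 0.8813 bits (weight = 10/18)
H(Y|Feature) = (8/18)×0.9544 + (10/18)×0.8813 = 0.9138 bits

Information Gain = 0.9183 - 0.9138 = 0.0045 bits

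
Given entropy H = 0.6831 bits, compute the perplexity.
1.6056

Perplexity is 2^H (or exp(H) for natural log).

H = 0.6831 bits
Perplexity = 2^0.6831 = 1.6056

Interpretation: The model's uncertainty is equivalent to choosing uniformly among 1.6 options.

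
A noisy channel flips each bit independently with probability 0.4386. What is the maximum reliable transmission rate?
0.0109 bits

For a binary symmetric channel (BSC) with error probability p:
Capacity C = 1 - H(p) bits per symbol

where H(p) = -p log₂(p) - (1-p) log₂(1-p) is the binary entropy function.

H(0.4386) = 0.9891 bits
C = 1 - 0.9891 = 0.0109 bits per symbol

This means we can reliably transmit up to 0.0109 bits of information per channel use.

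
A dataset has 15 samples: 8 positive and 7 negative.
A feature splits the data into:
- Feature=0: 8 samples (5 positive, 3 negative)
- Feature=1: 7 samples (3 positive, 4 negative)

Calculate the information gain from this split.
0.0280 bits

Information Gain = H(Y) - H(Y|Feature)

Before split:
P(positive) = 8/15 = 0.5333
H(Y) = 0.9968 bits

After split:
Feature=0: H = 0.9544 bits (weight = 8/15)
Feature=1: H = 0.9852 bits (weight = 7/15)
H(Y|Feature) = (8/15)×0.9544 + (7/15)×0.9852 = 0.9688 bits

Information Gain = 0.9968 - 0.9688 = 0.0280 bits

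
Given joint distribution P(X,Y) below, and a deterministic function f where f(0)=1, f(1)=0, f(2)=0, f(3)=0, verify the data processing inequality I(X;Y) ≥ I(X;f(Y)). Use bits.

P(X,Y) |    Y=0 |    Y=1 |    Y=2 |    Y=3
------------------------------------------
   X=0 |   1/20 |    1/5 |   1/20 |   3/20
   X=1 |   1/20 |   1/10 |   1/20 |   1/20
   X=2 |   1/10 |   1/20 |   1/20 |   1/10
I(X;Y) = 0.0814, I(X;f(Y)) = 0.0395, inequality holds: 0.0814 ≥ 0.0395

Data Processing Inequality: For any Markov chain X → Y → Z, we have I(X;Y) ≥ I(X;Z).

Here Z = f(Y) is a deterministic function of Y, forming X → Y → Z.

Original I(X;Y) = 0.0814 bits

After applying f:
P(X,Z) where Z=f(Y):
- P(X,Z=0) = P(X,Y=1) + P(X,Y=2) + P(X,Y=3)
- P(X,Z=1) = P(X,Y=0)

I(X;Z) = I(X;f(Y)) = 0.0395 bits

Verification: 0.0814 ≥ 0.0395 ✓

Information cannot be created by processing; the function f can only lose information about X.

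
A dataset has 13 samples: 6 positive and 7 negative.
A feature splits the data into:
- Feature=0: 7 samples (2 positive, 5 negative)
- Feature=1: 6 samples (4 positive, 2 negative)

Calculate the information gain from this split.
0.1071 bits

Information Gain = H(Y) - H(Y|Feature)

Before split:
P(positive) = 6/13 = 0.4615
H(Y) = 0.9957 bits

After split:
Feature=0: H = 0.8631 bits (weight = 7/13)
Feature=1: H = 0.9183 bits (weight = 6/13)
H(Y|Feature) = (7/13)×0.8631 + (6/13)×0.9183 = 0.8886 bits

Information Gain = 0.9957 - 0.8886 = 0.1071 bits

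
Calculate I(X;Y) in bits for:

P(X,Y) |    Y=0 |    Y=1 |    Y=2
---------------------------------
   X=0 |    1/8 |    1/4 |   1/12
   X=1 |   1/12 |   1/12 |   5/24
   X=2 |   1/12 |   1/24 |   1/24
0.1312 bits

Mutual information: I(X;Y) = H(X) + H(Y) - H(X,Y)

Marginals:
P(X) = (11/24, 3/8, 1/6), H(X) = 1.4773 bits
P(Y) = (7/24, 3/8, 1/3), H(Y) = 1.5774 bits

Joint entropy: H(X,Y) = 2.9235 bits

I(X;Y) = 1.4773 + 1.5774 - 2.9235 = 0.1312 bits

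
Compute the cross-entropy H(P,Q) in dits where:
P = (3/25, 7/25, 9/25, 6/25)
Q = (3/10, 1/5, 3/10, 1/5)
0.6144 dits

Cross-entropy: H(P,Q) = -Σ p(x) log q(x)

Alternatively: H(P,Q) = H(P) + D_KL(P||Q)
H(P) = 0.5738 dits
D_KL(P||Q) = 0.0407 dits

H(P,Q) = 0.5738 + 0.0407 = 0.6144 dits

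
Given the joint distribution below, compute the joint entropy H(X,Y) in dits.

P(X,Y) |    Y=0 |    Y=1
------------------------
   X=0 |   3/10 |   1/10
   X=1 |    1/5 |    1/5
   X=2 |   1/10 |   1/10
0.7365 dits

Joint entropy is H(X,Y) = -Σ_{x,y} p(x,y) log p(x,y).

Summing over all non-zero entries:
H(X,Y) = -[3/10·log_10(3/10) + 1/10·log_10(1/10) + 1/5·log_10(1/5) + 1/5·log_10(1/5) + 1/10·log_10(1/10) + 1/10·log_10(1/10)]
H(X,Y) = 0.7365 dits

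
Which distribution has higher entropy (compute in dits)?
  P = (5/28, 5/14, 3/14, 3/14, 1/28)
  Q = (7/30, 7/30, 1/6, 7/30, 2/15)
Q

Computing entropies in dits:
H(P) = 0.6317
H(Q) = 0.6888

Distribution Q has higher entropy.

Intuition: The distribution closer to uniform (more spread out) has higher entropy.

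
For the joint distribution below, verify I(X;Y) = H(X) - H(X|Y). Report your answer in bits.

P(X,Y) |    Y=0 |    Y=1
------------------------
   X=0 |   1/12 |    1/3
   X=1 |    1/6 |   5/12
I(X;Y) = 0.0070 bits

Mutual information has multiple equivalent forms:
- I(X;Y) = H(X) - H(X|Y)
- I(X;Y) = H(Y) - H(Y|X)
- I(X;Y) = H(X) + H(Y) - H(X,Y)

Computing all quantities:
H(X) = 0.9799, H(Y) = 0.8113, H(X,Y) = 1.7842
H(X|Y) = 0.9729, H(Y|X) = 0.8043

Verification:
H(X) - H(X|Y) = 0.9799 - 0.9729 = 0.0070
H(Y) - H(Y|X) = 0.8113 - 0.8043 = 0.0070
H(X) + H(Y) - H(X,Y) = 0.9799 + 0.8113 - 1.7842 = 0.0070

All forms give I(X;Y) = 0.0070 bits. ✓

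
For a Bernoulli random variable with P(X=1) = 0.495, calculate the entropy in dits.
0.3010 dits

The binary entropy function is:
H(p) = -p log(p) - (1-p) log(1-p)

H(0.495) = -0.495 × log_10(0.495) - 0.505 × log_10(0.505)
H(0.495) = 0.3010 dits

Note: Binary entropy is maximized at p=0.5 (H=1 bit) and minimized at p=0 or p=1 (H=0).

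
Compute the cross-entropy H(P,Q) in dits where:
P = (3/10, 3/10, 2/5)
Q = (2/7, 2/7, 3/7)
0.4736 dits

Cross-entropy: H(P,Q) = -Σ p(x) log q(x)

Alternatively: H(P,Q) = H(P) + D_KL(P||Q)
H(P) = 0.4729 dits
D_KL(P||Q) = 0.0007 dits

H(P,Q) = 0.4729 + 0.0007 = 0.4736 dits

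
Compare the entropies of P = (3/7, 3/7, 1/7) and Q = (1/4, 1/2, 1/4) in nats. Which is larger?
Q

Computing entropies in nats:
H(P) = 1.0042
H(Q) = 1.0397

Distribution Q has higher entropy.

Intuition: The distribution closer to uniform (more spread out) has higher entropy.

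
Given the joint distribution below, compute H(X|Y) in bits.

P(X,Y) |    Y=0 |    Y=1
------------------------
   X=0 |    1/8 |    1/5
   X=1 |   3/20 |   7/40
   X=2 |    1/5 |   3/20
1.5667 bits

Using the chain rule: H(X|Y) = H(X,Y) - H(Y)

First, compute H(X,Y) = 2.5649 bits

Marginal P(Y) = (19/40, 21/40)
H(Y) = 0.9982 bits

H(X|Y) = H(X,Y) - H(Y) = 2.5649 - 0.9982 = 1.5667 bits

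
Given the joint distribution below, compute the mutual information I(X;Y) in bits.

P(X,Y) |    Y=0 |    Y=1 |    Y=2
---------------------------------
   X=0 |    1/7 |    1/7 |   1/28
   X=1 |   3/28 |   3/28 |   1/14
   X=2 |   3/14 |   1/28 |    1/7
0.1173 bits

Mutual information: I(X;Y) = H(X) + H(Y) - H(X,Y)

Marginals:
P(X) = (9/28, 2/7, 11/28), H(X) = 1.5722 bits
P(Y) = (13/28, 2/7, 1/4), H(Y) = 1.5303 bits

Joint entropy: H(X,Y) = 2.9852 bits

I(X;Y) = 1.5722 + 1.5303 - 2.9852 = 0.1173 bits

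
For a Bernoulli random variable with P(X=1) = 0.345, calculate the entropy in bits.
0.9295 bits

The binary entropy function is:
H(p) = -p log(p) - (1-p) log(1-p)

H(0.345) = -0.345 × log_2(0.345) - 0.655 × log_2(0.655)
H(0.345) = 0.9295 bits

Note: Binary entropy is maximized at p=0.5 (H=1 bit) and minimized at p=0 or p=1 (H=0).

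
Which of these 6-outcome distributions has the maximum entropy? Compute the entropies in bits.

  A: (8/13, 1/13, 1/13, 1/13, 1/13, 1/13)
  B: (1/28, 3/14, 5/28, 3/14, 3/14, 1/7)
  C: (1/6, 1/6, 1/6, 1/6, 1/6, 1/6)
C

For a discrete distribution over n outcomes, entropy is maximized by the uniform distribution.

Computing entropies:
H(A) = 1.8543 bits
H(B) = 2.4452 bits
H(C) = 2.5850 bits

The uniform distribution (where all probabilities equal 1/6) achieves the maximum entropy of log_2(6) = 2.5850 bits.

Distribution C has the highest entropy.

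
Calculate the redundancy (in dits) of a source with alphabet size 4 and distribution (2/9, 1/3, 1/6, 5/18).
0.0136 dits

Redundancy measures how far a source is from maximum entropy:
R = H_max - H(X)

Maximum entropy for 4 symbols: H_max = log_10(4) = 0.6021 dits
Actual entropy: H(X) = 0.5884 dits
Redundancy: R = 0.6021 - 0.5884 = 0.0136 dits

This redundancy represents potential for compression: the source could be compressed by 0.0136 dits per symbol.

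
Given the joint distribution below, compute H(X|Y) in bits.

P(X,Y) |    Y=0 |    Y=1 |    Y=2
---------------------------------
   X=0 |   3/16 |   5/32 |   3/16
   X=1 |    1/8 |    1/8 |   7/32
0.9867 bits

Using the chain rule: H(X|Y) = H(X,Y) - H(Y)

First, compute H(X,Y) = 2.5537 bits

Marginal P(Y) = (5/16, 9/32, 13/32)
H(Y) = 1.5671 bits

H(X|Y) = H(X,Y) - H(Y) = 2.5537 - 1.5671 = 0.9867 bits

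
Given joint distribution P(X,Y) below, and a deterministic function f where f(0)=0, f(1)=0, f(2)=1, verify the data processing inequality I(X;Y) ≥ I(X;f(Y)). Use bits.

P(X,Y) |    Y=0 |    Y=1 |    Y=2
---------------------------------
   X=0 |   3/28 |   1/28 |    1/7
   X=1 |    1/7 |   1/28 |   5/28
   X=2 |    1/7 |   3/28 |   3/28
I(X;Y) = 0.0485, I(X;f(Y)) = 0.0276, inequality holds: 0.0485 ≥ 0.0276

Data Processing Inequality: For any Markov chain X → Y → Z, we have I(X;Y) ≥ I(X;Z).

Here Z = f(Y) is a deterministic function of Y, forming X → Y → Z.

Original I(X;Y) = 0.0485 bits

After applying f:
P(X,Z) where Z=f(Y):
- P(X,Z=0) = P(X,Y=0) + P(X,Y=1)
- P(X,Z=1) = P(X,Y=2)

I(X;Z) = I(X;f(Y)) = 0.0276 bits

Verification: 0.0485 ≥ 0.0276 ✓

Information cannot be created by processing; the function f can only lose information about X.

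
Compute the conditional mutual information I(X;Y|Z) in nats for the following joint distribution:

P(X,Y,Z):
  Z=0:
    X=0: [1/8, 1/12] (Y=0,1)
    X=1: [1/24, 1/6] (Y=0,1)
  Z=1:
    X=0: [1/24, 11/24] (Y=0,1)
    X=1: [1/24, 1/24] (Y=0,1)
0.0740 nats

Conditional mutual information: I(X;Y|Z) = H(X|Z) + H(Y|Z) - H(X,Y|Z)

H(Z) = 0.6792
H(X,Z) = 1.2072 → H(X|Z) = 0.5280
H(Y,Z) = 1.1988 → H(Y|Z) = 0.5197
H(X,Y,Z) = 1.6529 → H(X,Y|Z) = 0.9737

I(X;Y|Z) = 0.5280 + 0.5197 - 0.9737 = 0.0740 nats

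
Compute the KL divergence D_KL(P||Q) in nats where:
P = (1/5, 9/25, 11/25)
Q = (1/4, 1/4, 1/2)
0.0304 nats

KL divergence: D_KL(P||Q) = Σ p(x) log(p(x)/q(x))

Computing term by term:
  x=0: 1/5 × log_e[(1/5)/(1/4)] = 1/5 × -0.2231 = -0.0446
  x=1: 9/25 × log_e[(9/25)/(1/4)] = 9/25 × 0.3646 = 0.1313
  x=2: 11/25 × log_e[(11/25)/(1/2)] = 11/25 × -0.1278 = -0.0562

D_KL(P||Q) = 0.0304 nats

Note: KL divergence is always non-negative and equals 0 iff P = Q.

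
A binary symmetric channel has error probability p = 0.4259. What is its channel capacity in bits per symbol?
0.0159 bits

For a binary symmetric channel (BSC) with error probability p:
Capacity C = 1 - H(p) bits per symbol

where H(p) = -p log₂(p) - (1-p) log₂(1-p) is the binary entropy function.

H(0.4259) = 0.9841 bits
C = 1 - 0.9841 = 0.0159 bits per symbol

This means we can reliably transmit up to 0.0159 bits of information per channel use.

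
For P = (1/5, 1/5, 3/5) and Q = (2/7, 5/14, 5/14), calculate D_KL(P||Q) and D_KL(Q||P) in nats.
D_KL(P||Q) = 0.1240, D_KL(Q||P) = 0.1237

KL divergence is not symmetric: D_KL(P||Q) ≠ D_KL(Q||P) in general.

D_KL(P||Q) = 0.1240 nats
D_KL(Q||P) = 0.1237 nats

No, they are not equal!

This asymmetry is why KL divergence is not a true distance metric.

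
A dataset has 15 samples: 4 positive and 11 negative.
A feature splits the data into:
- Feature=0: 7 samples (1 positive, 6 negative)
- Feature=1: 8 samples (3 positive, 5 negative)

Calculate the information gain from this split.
0.0515 bits

Information Gain = H(Y) - H(Y|Feature)

Before split:
P(positive) = 4/15 = 0.2667
H(Y) = 0.8366 bits

After split:
Feature=0: H = 0.5917 bits (weight = 7/15)
Feature=1: H = 0.9544 bits (weight = 8/15)
H(Y|Feature) = (7/15)×0.5917 + (8/15)×0.9544 = 0.7851 bits

Information Gain = 0.8366 - 0.7851 = 0.0515 bits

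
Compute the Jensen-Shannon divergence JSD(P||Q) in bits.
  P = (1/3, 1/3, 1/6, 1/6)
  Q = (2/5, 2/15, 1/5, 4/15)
0.0436 bits

Jensen-Shannon divergence is:
JSD(P||Q) = 0.5 × D_KL(P||M) + 0.5 × D_KL(Q||M)
where M = 0.5 × (P + Q) is the mixture distribution.

M = 0.5 × (1/3, 1/3, 1/6, 1/6) + 0.5 × (2/5, 2/15, 1/5, 4/15) = (11/30, 7/30, 0.183333, 0.216667)

D_KL(P||M) = 0.0397 bits
D_KL(Q||M) = 0.0476 bits

JSD(P||Q) = 0.5 × 0.0397 + 0.5 × 0.0476 = 0.0436 bits

Unlike KL divergence, JSD is symmetric and bounded: 0 ≤ JSD ≤ log(2).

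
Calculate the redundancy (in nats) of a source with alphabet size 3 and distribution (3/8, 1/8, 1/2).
0.1243 nats

Redundancy measures how far a source is from maximum entropy:
R = H_max - H(X)

Maximum entropy for 3 symbols: H_max = log_e(3) = 1.0986 nats
Actual entropy: H(X) = 0.9743 nats
Redundancy: R = 1.0986 - 0.9743 = 0.1243 nats

This redundancy represents potential for compression: the source could be compressed by 0.1243 nats per symbol.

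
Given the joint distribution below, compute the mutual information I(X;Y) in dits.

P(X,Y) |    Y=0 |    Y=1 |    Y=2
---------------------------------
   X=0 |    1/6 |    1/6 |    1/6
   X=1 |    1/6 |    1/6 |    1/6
0.0000 dits

Mutual information: I(X;Y) = H(X) + H(Y) - H(X,Y)

Marginals:
P(X) = (1/2, 1/2), H(X) = 0.3010 dits
P(Y) = (1/3, 1/3, 1/3), H(Y) = 0.4771 dits

Joint entropy: H(X,Y) = 0.7782 dits

I(X;Y) = 0.3010 + 0.4771 - 0.7782 = 0.0000 dits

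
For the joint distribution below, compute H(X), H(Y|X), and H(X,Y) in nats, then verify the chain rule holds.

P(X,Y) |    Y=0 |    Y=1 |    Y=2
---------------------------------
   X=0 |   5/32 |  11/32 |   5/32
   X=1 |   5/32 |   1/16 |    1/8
H(X,Y) = 1.6704, H(X) = 0.6435, H(Y|X) = 1.0269 (all in nats)

Chain rule: H(X,Y) = H(X) + H(Y|X)

Left side — joint entropy directly:
H(X,Y) = -Σ p(x,y) log p(x,y) = 1.6704 nats

Right side — compute H(Y|X) from the conditional distributions:
P(X) = (21/32, 11/32), so H(X) = 0.6435 nats
H(Y|X) = Σ_x P(X=x) · H(Y|X=x):
  P(Y|X=0) = (5/21, 11/21, 5/21), H(Y|X=0) = 1.0221, weight P(X=0) = 21/32
  P(Y|X=1) = (5/11, 2/11, 4/11), H(Y|X=1) = 1.0362, weight P(X=1) = 11/32
H(Y|X) = 1.0269 nats

H(X) + H(Y|X) = 0.6435 + 1.0269 = 1.6704 nats

Both sides equal 1.6704 nats. ✓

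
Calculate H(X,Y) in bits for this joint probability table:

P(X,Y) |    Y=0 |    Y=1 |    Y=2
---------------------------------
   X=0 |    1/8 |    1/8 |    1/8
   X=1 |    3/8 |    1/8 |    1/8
2.4056 bits

Joint entropy is H(X,Y) = -Σ_{x,y} p(x,y) log p(x,y).

Summing over all non-zero entries:
H(X,Y) = -[1/8·log_2(1/8) + 1/8·log_2(1/8) + 1/8·log_2(1/8) + 3/8·log_2(3/8) + 1/8·log_2(1/8) + 1/8·log_2(1/8)]
H(X,Y) = 2.4056 bits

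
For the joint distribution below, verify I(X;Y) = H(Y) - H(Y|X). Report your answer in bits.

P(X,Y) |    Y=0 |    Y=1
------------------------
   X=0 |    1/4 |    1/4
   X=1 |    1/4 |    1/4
I(X;Y) = 0.0000 bits

Mutual information has multiple equivalent forms:
- I(X;Y) = H(X) - H(X|Y)
- I(X;Y) = H(Y) - H(Y|X)
- I(X;Y) = H(X) + H(Y) - H(X,Y)

Computing all quantities:
H(X) = 1.0000, H(Y) = 1.0000, H(X,Y) = 2.0000
H(X|Y) = 1.0000, H(Y|X) = 1.0000

Verification:
H(X) - H(X|Y) = 1.0000 - 1.0000 = 0.0000
H(Y) - H(Y|X) = 1.0000 - 1.0000 = 0.0000
H(X) + H(Y) - H(X,Y) = 1.0000 + 1.0000 - 2.0000 = 0.0000

All forms give I(X;Y) = 0.0000 bits. ✓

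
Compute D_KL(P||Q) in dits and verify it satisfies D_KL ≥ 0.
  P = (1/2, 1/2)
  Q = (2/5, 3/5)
0.0089 dits

KL divergence satisfies the Gibbs inequality: D_KL(P||Q) ≥ 0 for all distributions P, Q.

D_KL(P||Q) = Σ p(x) log(p(x)/q(x))
Term by term:
  x=0: 1/2 × log_10[(1/2)/(2/5)] = 0.0485
  x=1: 1/2 × log_10[(1/2)/(3/5)] = -0.0396
D_KL(P||Q) = 0.0089 dits

D_KL(P||Q) = 0.0089 ≥ 0 ✓

This non-negativity is a fundamental property: relative entropy cannot be negative because it measures how different Q is from P.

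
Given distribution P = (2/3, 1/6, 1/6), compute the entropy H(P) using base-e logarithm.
0.8676 nats

Shannon entropy is H(X) = -Σ p(x) log p(x).

For P = (2/3, 1/6, 1/6):
H = -2/3 × log_e(2/3) -1/6 × log_e(1/6) -1/6 × log_e(1/6)
H = 0.8676 nats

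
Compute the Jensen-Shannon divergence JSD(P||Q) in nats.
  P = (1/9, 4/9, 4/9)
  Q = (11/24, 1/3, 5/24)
0.0826 nats

Jensen-Shannon divergence is:
JSD(P||Q) = 0.5 × D_KL(P||M) + 0.5 × D_KL(Q||M)
where M = 0.5 × (P + Q) is the mixture distribution.

M = 0.5 × (1/9, 4/9, 4/9) + 0.5 × (11/24, 1/3, 5/24) = (0.284722, 7/18, 0.326389)

D_KL(P||M) = 0.0920 nats
D_KL(Q||M) = 0.0733 nats

JSD(P||Q) = 0.5 × 0.0920 + 0.5 × 0.0733 = 0.0826 nats

Unlike KL divergence, JSD is symmetric and bounded: 0 ≤ JSD ≤ log(2).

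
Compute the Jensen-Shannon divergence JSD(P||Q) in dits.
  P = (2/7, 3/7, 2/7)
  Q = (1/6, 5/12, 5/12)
0.0061 dits

Jensen-Shannon divergence is:
JSD(P||Q) = 0.5 × D_KL(P||M) + 0.5 × D_KL(Q||M)
where M = 0.5 × (P + Q) is the mixture distribution.

M = 0.5 × (2/7, 3/7, 2/7) + 0.5 × (1/6, 5/12, 5/12) = (0.22619, 0.422619, 0.35119)

D_KL(P||M) = 0.0060 dits
D_KL(Q||M) = 0.0063 dits

JSD(P||Q) = 0.5 × 0.0060 + 0.5 × 0.0063 = 0.0061 dits

Unlike KL divergence, JSD is symmetric and bounded: 0 ≤ JSD ≤ log(2).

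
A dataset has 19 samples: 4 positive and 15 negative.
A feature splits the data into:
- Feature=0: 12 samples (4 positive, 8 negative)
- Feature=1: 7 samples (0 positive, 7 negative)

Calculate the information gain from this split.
0.1625 bits

Information Gain = H(Y) - H(Y|Feature)

Before split:
P(positive) = 4/19 = 0.2105
H(Y) = 0.7425 bits

After split:
Feature=0: H = 0.9183 bits (weight = 12/19)
Feature=1: H = 0.0000 bits (weight = 7/19)
H(Y|Feature) = (12/19)×0.9183 + (7/19)×0.0000 = 0.5800 bits

Information Gain = 0.7425 - 0.5800 = 0.1625 bits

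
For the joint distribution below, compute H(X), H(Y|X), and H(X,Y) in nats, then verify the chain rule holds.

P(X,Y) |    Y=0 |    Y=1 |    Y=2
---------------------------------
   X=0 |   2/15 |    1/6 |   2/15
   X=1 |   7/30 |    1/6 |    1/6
H(X,Y) = 1.7728, H(X) = 0.6842, H(Y|X) = 1.0885 (all in nats)

Chain rule: H(X,Y) = H(X) + H(Y|X)

Left side — joint entropy directly:
H(X,Y) = -Σ p(x,y) log p(x,y) = 1.7728 nats

Right side — compute H(Y|X) from the conditional distributions:
P(X) = (13/30, 17/30), so H(X) = 0.6842 nats
H(Y|X) = Σ_x P(X=x) · H(Y|X=x):
  P(Y|X=0) = (4/13, 5/13, 4/13), H(Y|X=0) = 1.0928, weight P(X=0) = 13/30
  P(Y|X=1) = (7/17, 5/17, 5/17), H(Y|X=1) = 1.0852, weight P(X=1) = 17/30
H(Y|X) = 1.0885 nats

H(X) + H(Y|X) = 0.6842 + 1.0885 = 1.7728 nats

Both sides equal 1.7728 nats. ✓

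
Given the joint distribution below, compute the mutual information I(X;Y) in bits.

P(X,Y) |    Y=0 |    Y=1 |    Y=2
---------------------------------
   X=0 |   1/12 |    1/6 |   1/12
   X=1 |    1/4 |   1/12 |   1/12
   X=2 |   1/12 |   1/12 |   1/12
0.0871 bits

Mutual information: I(X;Y) = H(X) + H(Y) - H(X,Y)

Marginals:
P(X) = (1/3, 5/12, 1/4), H(X) = 1.5546 bits
P(Y) = (5/12, 1/3, 1/4), H(Y) = 1.5546 bits

Joint entropy: H(X,Y) = 3.0221 bits

I(X;Y) = 1.5546 + 1.5546 - 3.0221 = 0.0871 bits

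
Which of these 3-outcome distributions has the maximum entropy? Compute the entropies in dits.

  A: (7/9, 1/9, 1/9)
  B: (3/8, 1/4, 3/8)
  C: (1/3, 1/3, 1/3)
C

For a discrete distribution over n outcomes, entropy is maximized by the uniform distribution.

Computing entropies:
H(A) = 0.2969 dits
H(B) = 0.4700 dits
H(C) = 0.4771 dits

The uniform distribution (where all probabilities equal 1/3) achieves the maximum entropy of log_10(3) = 0.4771 dits.

Distribution C has the highest entropy.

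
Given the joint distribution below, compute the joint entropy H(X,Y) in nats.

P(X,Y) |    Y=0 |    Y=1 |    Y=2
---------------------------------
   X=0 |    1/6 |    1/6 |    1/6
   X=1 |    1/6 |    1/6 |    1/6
1.7918 nats

Joint entropy is H(X,Y) = -Σ_{x,y} p(x,y) log p(x,y).

Summing over all non-zero entries:
H(X,Y) = -[1/6·log_e(1/6) + 1/6·log_e(1/6) + 1/6·log_e(1/6) + 1/6·log_e(1/6) + 1/6·log_e(1/6) + 1/6·log_e(1/6)]
H(X,Y) = 1.7918 nats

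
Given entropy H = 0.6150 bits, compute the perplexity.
1.5316

Perplexity is 2^H (or exp(H) for natural log).

H = 0.6150 bits
Perplexity = 2^0.6150 = 1.5316

Interpretation: The model's uncertainty is equivalent to choosing uniformly among 1.5 options.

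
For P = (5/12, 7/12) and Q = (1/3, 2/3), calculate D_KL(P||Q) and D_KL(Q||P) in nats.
D_KL(P||Q) = 0.0151, D_KL(Q||P) = 0.0146

KL divergence is not symmetric: D_KL(P||Q) ≠ D_KL(Q||P) in general.

D_KL(P||Q) = 0.0151 nats
D_KL(Q||P) = 0.0146 nats

No, they are not equal!

This asymmetry is why KL divergence is not a true distance metric.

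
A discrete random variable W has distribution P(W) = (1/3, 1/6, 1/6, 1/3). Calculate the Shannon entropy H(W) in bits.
1.9183 bits

Shannon entropy is H(X) = -Σ p(x) log p(x).

For P = (1/3, 1/6, 1/6, 1/3):
H = -1/3 × log_2(1/3) -1/6 × log_2(1/6) -1/6 × log_2(1/6) -1/3 × log_2(1/3)
H = 1.9183 bits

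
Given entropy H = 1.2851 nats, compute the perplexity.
3.6150

Perplexity is e^H (or exp(H) for natural log).

H = 1.2851 nats
Perplexity = e^1.2851 = 3.6150

Interpretation: The model's uncertainty is equivalent to choosing uniformly among 3.6 options.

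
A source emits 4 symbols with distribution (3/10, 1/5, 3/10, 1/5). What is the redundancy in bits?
0.0290 bits

Redundancy measures how far a source is from maximum entropy:
R = H_max - H(X)

Maximum entropy for 4 symbols: H_max = log_2(4) = 2.0000 bits
Actual entropy: H(X) = 1.9710 bits
Redundancy: R = 2.0000 - 1.9710 = 0.0290 bits

This redundancy represents potential for compression: the source could be compressed by 0.0290 bits per symbol.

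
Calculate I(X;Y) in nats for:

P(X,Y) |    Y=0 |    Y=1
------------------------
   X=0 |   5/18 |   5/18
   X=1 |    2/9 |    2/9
0.0000 nats

Mutual information: I(X;Y) = H(X) + H(Y) - H(X,Y)

Marginals:
P(X) = (5/9, 4/9), H(X) = 0.6870 nats
P(Y) = (1/2, 1/2), H(Y) = 0.6931 nats

Joint entropy: H(X,Y) = 1.3801 nats

I(X;Y) = 0.6870 + 0.6931 - 1.3801 = 0.0000 nats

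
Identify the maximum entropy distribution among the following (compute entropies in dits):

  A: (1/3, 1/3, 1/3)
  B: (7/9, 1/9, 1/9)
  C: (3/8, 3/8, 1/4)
A

For a discrete distribution over n outcomes, entropy is maximized by the uniform distribution.

Computing entropies:
H(A) = 0.4771 dits
H(B) = 0.2969 dits
H(C) = 0.4700 dits

The uniform distribution (where all probabilities equal 1/3) achieves the maximum entropy of log_10(3) = 0.4771 dits.

Distribution A has the highest entropy.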